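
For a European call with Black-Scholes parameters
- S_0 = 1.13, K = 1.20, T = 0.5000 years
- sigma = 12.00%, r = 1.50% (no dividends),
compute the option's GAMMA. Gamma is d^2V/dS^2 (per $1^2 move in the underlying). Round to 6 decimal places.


d1 = -0.5775167836; d2 = -0.6623695973
phi(d1) = 0.3376648813; exp(-qT) = 1.0000000000; exp(-rT) = 0.9925280548
Gamma = exp(-qT) * phi(d1) / (S * sigma * sqrt(T)) = 1.0000000000 * 0.3376648813 / (1.1300 * 0.1200 * 0.7071067812) = 3.521610

Answer: Gamma = 3.521610


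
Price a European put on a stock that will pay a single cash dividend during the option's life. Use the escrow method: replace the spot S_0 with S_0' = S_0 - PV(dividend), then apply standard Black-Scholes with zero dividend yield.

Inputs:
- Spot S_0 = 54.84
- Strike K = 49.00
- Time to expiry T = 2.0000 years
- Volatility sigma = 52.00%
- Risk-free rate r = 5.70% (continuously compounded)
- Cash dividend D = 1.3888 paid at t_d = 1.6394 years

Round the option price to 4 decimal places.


PV(D) = D * exp(-r * t_d) = 1.3888 * 0.91078738 = 1.26490151
S_0' = S_0 - PV(D) = 54.8400 - 1.26490151 = 53.57509849
d1 = (ln(S_0'/K) + (r + sigma^2/2)*T) / (sigma*sqrt(T)) = 0.64409824
d2 = d1 - sigma*sqrt(T) = -0.09129281
exp(-rT) = 0.89225796
N(-d1) = 0.25975587; N(-d2) = 0.53637004
P = K * exp(-rT) * N(-d2) - S_0' * N(-d1) = 49.0000 * 0.89225796 * 0.53637004 - 53.57509849 * 0.25975587 = 9.5340

Answer: Price = 9.5340


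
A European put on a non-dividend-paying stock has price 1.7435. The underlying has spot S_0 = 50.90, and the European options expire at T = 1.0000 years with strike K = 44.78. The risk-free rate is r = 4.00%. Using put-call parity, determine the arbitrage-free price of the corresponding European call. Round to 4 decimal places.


Put-call parity: C - P = S_0 * exp(-qT) - K * exp(-rT).
S_0 * exp(-qT) = 50.9000 * 1.00000000 = 50.90000000
K * exp(-rT) = 44.7800 * 0.96078944 = 43.02415109
C = P + S*exp(-qT) - K*exp(-rT)
C = 1.7435 + 50.90000000 - 43.02415109 = 9.6193

Answer: Call price = 9.6193


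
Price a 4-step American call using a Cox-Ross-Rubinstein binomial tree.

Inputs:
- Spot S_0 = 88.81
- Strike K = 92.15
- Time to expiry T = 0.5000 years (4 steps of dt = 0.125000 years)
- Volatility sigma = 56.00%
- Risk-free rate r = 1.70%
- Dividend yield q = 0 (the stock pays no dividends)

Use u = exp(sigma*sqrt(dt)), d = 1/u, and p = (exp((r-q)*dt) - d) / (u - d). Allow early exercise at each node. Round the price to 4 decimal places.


dt = T/N = 0.125000
u = exp(sigma*sqrt(dt)) = 1.218950; d = 1/u = 0.820378
p = (exp((r-q)*dt) - d) / (u - d) = 0.456001
Discount per step: exp(-r*dt) = 0.997877
Stock lattice S(k, i) with i counting down-moves:
  k=0: S(0,0) = 88.8100
  k=1: S(1,0) = 108.2550; S(1,1) = 72.8578
  k=2: S(2,0) = 131.9574; S(2,1) = 88.8100; S(2,2) = 59.7709
  k=3: S(3,0) = 160.8495; S(3,1) = 108.2550; S(3,2) = 72.8578; S(3,3) = 49.0348
  k=4: S(4,0) = 196.0675; S(4,1) = 131.9574; S(4,2) = 88.8100; S(4,3) = 59.7709; S(4,4) = 40.2271
Terminal payoffs V(N, i) = max(S_T - K, 0):
  V(4,0) = 103.917473; V(4,1) = 39.807388; V(4,2) = 0.000000; V(4,3) = 0.000000; V(4,4) = 0.000000
Backward induction: V(k, i) = exp(-r*dt) * [p * V(k+1, i) + (1-p) * V(k+1, i+1)]; then take max(V_cont, immediate exercise) for American.
  V(3,0) = exp(-r*dt) * [p*103.917473 + (1-p)*39.807388] = 68.895080; exercise = 68.699469; V(3,0) = max -> 68.895080
  V(3,1) = exp(-r*dt) * [p*39.807388 + (1-p)*0.000000] = 18.113668; exercise = 16.104957; V(3,1) = max -> 18.113668
  V(3,2) = exp(-r*dt) * [p*0.000000 + (1-p)*0.000000] = 0.000000; exercise = 0.000000; V(3,2) = max -> 0.000000
  V(3,3) = exp(-r*dt) * [p*0.000000 + (1-p)*0.000000] = 0.000000; exercise = 0.000000; V(3,3) = max -> 0.000000
  V(2,0) = exp(-r*dt) * [p*68.895080 + (1-p)*18.113668] = 41.182426; exercise = 39.807388; V(2,0) = max -> 41.182426
  V(2,1) = exp(-r*dt) * [p*18.113668 + (1-p)*0.000000] = 8.242313; exercise = 0.000000; V(2,1) = max -> 8.242313
  V(2,2) = exp(-r*dt) * [p*0.000000 + (1-p)*0.000000] = 0.000000; exercise = 0.000000; V(2,2) = max -> 0.000000
  V(1,0) = exp(-r*dt) * [p*41.182426 + (1-p)*8.242313] = 23.213649; exercise = 16.104957; V(1,0) = max -> 23.213649
  V(1,1) = exp(-r*dt) * [p*8.242313 + (1-p)*0.000000] = 3.750523; exercise = 0.000000; V(1,1) = max -> 3.750523
  V(0,0) = exp(-r*dt) * [p*23.213649 + (1-p)*3.750523] = 12.598923; exercise = 0.000000; V(0,0) = max -> 12.598923

Answer: Price = V(0,0) = 12.5989


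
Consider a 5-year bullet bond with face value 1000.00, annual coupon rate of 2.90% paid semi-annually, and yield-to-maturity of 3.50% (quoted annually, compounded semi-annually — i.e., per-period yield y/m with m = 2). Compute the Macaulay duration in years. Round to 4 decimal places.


Coupon per period c = face * coupon_rate / m = 14.500000
Periods per year m = 2; per-period yield y/m = 0.017500
Number of cashflows N = 10
Cashflows (t years, CF_t, discount factor 1/(1+y/m)^(m*t), PV):
  t = 0.5000: CF_t = 14.500000, DF = 0.982801, PV = 14.250614
  t = 1.0000: CF_t = 14.500000, DF = 0.965898, PV = 14.005518
  t = 1.5000: CF_t = 14.500000, DF = 0.949285, PV = 13.764637
  t = 2.0000: CF_t = 14.500000, DF = 0.932959, PV = 13.527898
  t = 2.5000: CF_t = 14.500000, DF = 0.916913, PV = 13.295232
  t = 3.0000: CF_t = 14.500000, DF = 0.901143, PV = 13.066567
  t = 3.5000: CF_t = 14.500000, DF = 0.885644, PV = 12.841835
  t = 4.0000: CF_t = 14.500000, DF = 0.870412, PV = 12.620968
  t = 4.5000: CF_t = 14.500000, DF = 0.855441, PV = 12.403900
  t = 5.0000: CF_t = 1014.500000, DF = 0.840729, PV = 852.919164
Price P = sum_t PV_t = 972.696331
Macaulay numerator sum_t t * PV_t:
  t * PV_t at t = 0.5000: 7.125307
  t * PV_t at t = 1.0000: 14.005518
  t * PV_t at t = 1.5000: 20.646955
  t * PV_t at t = 2.0000: 27.055797
  t * PV_t at t = 2.5000: 33.238079
  t * PV_t at t = 3.0000: 39.199701
  t * PV_t at t = 3.5000: 44.946422
  t * PV_t at t = 4.0000: 50.483871
  t * PV_t at t = 4.5000: 55.817548
  t * PV_t at t = 5.0000: 4264.595818
Macaulay duration D = (sum_t t * PV_t) / P = 4557.115016 / 972.696331 = 4.685034

Answer: Macaulay duration = 4.6850 years


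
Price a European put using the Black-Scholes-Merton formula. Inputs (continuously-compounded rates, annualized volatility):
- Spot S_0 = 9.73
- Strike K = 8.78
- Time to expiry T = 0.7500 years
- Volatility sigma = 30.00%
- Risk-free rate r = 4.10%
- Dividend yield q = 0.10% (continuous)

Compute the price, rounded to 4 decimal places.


d1 = (ln(S/K) + (r - q + 0.5*sigma^2) * T) / (sigma * sqrt(T)) = 0.64081064
d2 = d1 - sigma * sqrt(T) = 0.38100302
exp(-rT) = 0.96971797; exp(-qT) = 0.99925028
P = K * exp(-rT) * N(-d2) - S_0 * exp(-qT) * N(-d1)
N(-d1) = 0.26082286; N(-d2) = 0.35160050
P = 8.7800 * 0.96971797 * 0.35160050 - 9.7300 * 0.99925028 * 0.26082286 = 0.4577

Answer: Price = 0.4577


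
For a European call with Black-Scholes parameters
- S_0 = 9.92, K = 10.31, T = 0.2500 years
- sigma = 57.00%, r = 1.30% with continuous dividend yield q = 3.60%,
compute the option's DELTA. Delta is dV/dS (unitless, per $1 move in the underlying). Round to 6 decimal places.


d1 = -0.0129785148; d2 = -0.2979785148
phi(d1) = 0.3989086825; exp(-qT) = 0.9910403788; exp(-rT) = 0.9967552755
N(d1) = 0.4948224670
Delta = exp(-qT) * N(d1) = 0.9910403788 * 0.4948224670 = 0.490389

Answer: Delta = 0.490389


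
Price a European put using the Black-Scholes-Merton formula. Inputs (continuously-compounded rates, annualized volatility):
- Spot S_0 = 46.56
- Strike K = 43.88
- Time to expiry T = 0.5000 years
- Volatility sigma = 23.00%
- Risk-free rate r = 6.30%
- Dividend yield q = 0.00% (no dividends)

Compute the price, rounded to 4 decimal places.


Answer: Price = 1.3034

Derivation:
d1 = (ln(S/K) + (r - q + 0.5*sigma^2) * T) / (sigma * sqrt(T)) = 0.63952070
d2 = d1 - sigma * sqrt(T) = 0.47688614
exp(-rT) = 0.96899096; exp(-qT) = 1.00000000
P = K * exp(-rT) * N(-d2) - S_0 * exp(-qT) * N(-d1)
N(-d1) = 0.26124212; N(-d2) = 0.31672160
P = 43.8800 * 0.96899096 * 0.31672160 - 46.5600 * 1.00000000 * 0.26124212 = 1.3034


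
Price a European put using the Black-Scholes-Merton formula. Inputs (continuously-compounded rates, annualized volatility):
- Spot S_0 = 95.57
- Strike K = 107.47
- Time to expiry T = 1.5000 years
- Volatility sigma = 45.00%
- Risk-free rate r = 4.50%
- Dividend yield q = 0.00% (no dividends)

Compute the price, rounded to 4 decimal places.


d1 = (ln(S/K) + (r - q + 0.5*sigma^2) * T) / (sigma * sqrt(T)) = 0.18511288
d2 = d1 - sigma * sqrt(T) = -0.36602231
exp(-rT) = 0.93472772; exp(-qT) = 1.00000000
P = K * exp(-rT) * N(-d2) - S_0 * exp(-qT) * N(-d1)
N(-d1) = 0.42657025; N(-d2) = 0.64282579
P = 107.4700 * 0.93472772 * 0.64282579 - 95.5700 * 1.00000000 * 0.42657025 = 23.8079

Answer: Price = 23.8079


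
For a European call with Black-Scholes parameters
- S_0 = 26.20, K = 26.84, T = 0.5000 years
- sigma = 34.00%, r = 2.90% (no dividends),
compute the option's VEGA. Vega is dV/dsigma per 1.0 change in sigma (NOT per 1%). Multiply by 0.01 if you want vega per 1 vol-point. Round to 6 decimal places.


Answer: Vega = 7.367190

Derivation:
d1 = 0.0801364060; d2 = -0.1602798997
phi(d1) = 0.3976633623; exp(-qT) = 1.0000000000; exp(-rT) = 0.9856046187
Vega = S * exp(-qT) * phi(d1) * sqrt(T) = 26.2000 * 1.0000000000 * 0.3976633623 * 0.7071067812 = 7.367190


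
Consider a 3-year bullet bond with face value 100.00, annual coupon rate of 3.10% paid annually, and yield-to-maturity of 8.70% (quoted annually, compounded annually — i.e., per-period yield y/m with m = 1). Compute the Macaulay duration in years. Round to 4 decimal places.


Answer: Macaulay duration = 2.9029 years

Derivation:
Coupon per period c = face * coupon_rate / m = 3.100000
Periods per year m = 1; per-period yield y/m = 0.087000
Number of cashflows N = 3
Cashflows (t years, CF_t, discount factor 1/(1+y/m)^(m*t), PV):
  t = 1.0000: CF_t = 3.100000, DF = 0.919963, PV = 2.851886
  t = 2.0000: CF_t = 3.100000, DF = 0.846332, PV = 2.623630
  t = 3.0000: CF_t = 103.100000, DF = 0.778595, PV = 80.273100
Price P = sum_t PV_t = 85.748616
Macaulay numerator sum_t t * PV_t:
  t * PV_t at t = 1.0000: 2.851886
  t * PV_t at t = 2.0000: 5.247260
  t * PV_t at t = 3.0000: 240.819299
Macaulay duration D = (sum_t t * PV_t) / P = 248.918445 / 85.748616 = 2.902886


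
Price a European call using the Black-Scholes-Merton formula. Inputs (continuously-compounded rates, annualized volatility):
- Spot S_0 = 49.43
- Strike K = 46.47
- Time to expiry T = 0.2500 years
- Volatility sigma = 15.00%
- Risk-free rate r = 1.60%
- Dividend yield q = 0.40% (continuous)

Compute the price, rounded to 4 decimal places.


d1 = (ln(S/K) + (r - q + 0.5*sigma^2) * T) / (sigma * sqrt(T)) = 0.90084112
d2 = d1 - sigma * sqrt(T) = 0.82584112
exp(-rT) = 0.99600799; exp(-qT) = 0.99900050
C = S_0 * exp(-qT) * N(d1) - K * exp(-rT) * N(d2)
N(d1) = 0.81616360; N(d2) = 0.79555289
C = 49.4300 * 0.99900050 * 0.81616360 - 46.4700 * 0.99600799 * 0.79555289 = 3.4809

Answer: Price = 3.4809


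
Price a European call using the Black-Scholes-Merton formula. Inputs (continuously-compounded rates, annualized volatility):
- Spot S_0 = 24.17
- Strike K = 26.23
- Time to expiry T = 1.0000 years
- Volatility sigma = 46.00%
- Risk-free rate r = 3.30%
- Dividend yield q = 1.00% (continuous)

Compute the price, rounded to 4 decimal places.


Answer: Price = 3.7962

Derivation:
d1 = (ln(S/K) + (r - q + 0.5*sigma^2) * T) / (sigma * sqrt(T)) = 0.10219218
d2 = d1 - sigma * sqrt(T) = -0.35780782
exp(-rT) = 0.96753856; exp(-qT) = 0.99004983
C = S_0 * exp(-qT) * N(d1) - K * exp(-rT) * N(d2)
N(d1) = 0.54069793; N(d2) = 0.36024357
C = 24.1700 * 0.99004983 * 0.54069793 - 26.2300 * 0.96753856 * 0.36024357 = 3.7962


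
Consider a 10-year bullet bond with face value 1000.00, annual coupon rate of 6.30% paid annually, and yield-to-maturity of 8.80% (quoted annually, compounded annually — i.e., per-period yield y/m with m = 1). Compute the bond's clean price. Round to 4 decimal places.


Answer: Price = 838.1364

Derivation:
Coupon per period c = face * coupon_rate / m = 63.000000
Periods per year m = 1; per-period yield y/m = 0.088000
Number of cashflows N = 10
Cashflows (t years, CF_t, discount factor 1/(1+y/m)^(m*t), PV):
  t = 1.0000: CF_t = 63.000000, DF = 0.919118, PV = 57.904412
  t = 2.0000: CF_t = 63.000000, DF = 0.844777, PV = 53.220967
  t = 3.0000: CF_t = 63.000000, DF = 0.776450, PV = 48.916330
  t = 4.0000: CF_t = 63.000000, DF = 0.713649, PV = 44.959862
  t = 5.0000: CF_t = 63.000000, DF = 0.655927, PV = 41.323402
  t = 6.0000: CF_t = 63.000000, DF = 0.602874, PV = 37.981068
  t = 7.0000: CF_t = 63.000000, DF = 0.554112, PV = 34.909070
  t = 8.0000: CF_t = 63.000000, DF = 0.509294, PV = 32.085542
  t = 9.0000: CF_t = 63.000000, DF = 0.468101, PV = 29.490388
  t = 10.0000: CF_t = 1063.000000, DF = 0.430240, PV = 457.345395
Price P = sum_t PV_t = 838.136437


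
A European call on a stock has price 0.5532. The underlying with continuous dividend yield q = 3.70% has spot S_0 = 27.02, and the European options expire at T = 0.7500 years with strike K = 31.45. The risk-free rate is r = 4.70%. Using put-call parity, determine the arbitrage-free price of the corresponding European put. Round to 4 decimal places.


Answer: Put price = 4.6334

Derivation:
Put-call parity: C - P = S_0 * exp(-qT) - K * exp(-rT).
S_0 * exp(-qT) = 27.0200 * 0.97263149 = 26.28050298
K * exp(-rT) = 31.4500 * 0.96536405 = 30.36069922
P = C - S*exp(-qT) + K*exp(-rT)
P = 0.5532 - 26.28050298 + 30.36069922 = 4.6334


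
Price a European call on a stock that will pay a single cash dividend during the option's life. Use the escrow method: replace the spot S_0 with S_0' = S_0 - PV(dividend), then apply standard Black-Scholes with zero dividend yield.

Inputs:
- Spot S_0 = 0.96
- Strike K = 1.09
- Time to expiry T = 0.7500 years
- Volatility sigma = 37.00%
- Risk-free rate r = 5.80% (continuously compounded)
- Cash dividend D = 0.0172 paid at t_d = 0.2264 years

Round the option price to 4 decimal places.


PV(D) = D * exp(-r * t_d) = 0.0172 * 0.98695464 = 0.01697562
S_0' = S_0 - PV(D) = 0.9600 - 0.01697562 = 0.94302438
d1 = (ln(S_0'/K) + (r + sigma^2/2)*T) / (sigma*sqrt(T)) = -0.15605103
d2 = d1 - sigma*sqrt(T) = -0.47648043
exp(-rT) = 0.95743255
N(d1) = 0.43799640; N(d2) = 0.31686607
C = S_0' * N(d1) - K * exp(-rT) * N(d2) = 0.94302438 * 0.43799640 - 1.0900 * 0.95743255 * 0.31686607 = 0.0824

Answer: Price = 0.0824


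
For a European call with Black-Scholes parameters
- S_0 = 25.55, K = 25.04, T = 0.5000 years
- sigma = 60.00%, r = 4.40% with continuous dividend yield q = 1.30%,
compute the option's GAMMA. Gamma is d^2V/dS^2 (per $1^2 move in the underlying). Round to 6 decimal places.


d1 = 0.2961899904; d2 = -0.1280740784
phi(d1) = 0.3818212208; exp(-qT) = 0.9935210793; exp(-rT) = 0.9782402351
Gamma = exp(-qT) * phi(d1) / (S * sigma * sqrt(T)) = 0.9935210793 * 0.3818212208 / (25.5500 * 0.6000 * 0.7071067812) = 0.034995

Answer: Gamma = 0.034995


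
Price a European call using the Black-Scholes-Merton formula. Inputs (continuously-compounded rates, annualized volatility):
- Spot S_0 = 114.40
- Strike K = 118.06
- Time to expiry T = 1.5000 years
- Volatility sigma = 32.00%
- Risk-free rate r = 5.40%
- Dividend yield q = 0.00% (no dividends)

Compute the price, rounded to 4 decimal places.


Answer: Price = 20.2430

Derivation:
d1 = (ln(S/K) + (r - q + 0.5*sigma^2) * T) / (sigma * sqrt(T)) = 0.32228169
d2 = d1 - sigma * sqrt(T) = -0.06963667
exp(-rT) = 0.92219369; exp(-qT) = 1.00000000
C = S_0 * exp(-qT) * N(d1) - K * exp(-rT) * N(d2)
N(d1) = 0.62638035; N(d2) = 0.47224142
C = 114.4000 * 1.00000000 * 0.62638035 - 118.0600 * 0.92219369 * 0.47224142 = 20.2430


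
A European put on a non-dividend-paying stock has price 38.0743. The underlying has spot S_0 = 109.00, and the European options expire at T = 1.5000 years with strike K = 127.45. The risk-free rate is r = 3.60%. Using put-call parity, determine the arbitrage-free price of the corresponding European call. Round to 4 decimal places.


Put-call parity: C - P = S_0 * exp(-qT) - K * exp(-rT).
S_0 * exp(-qT) = 109.0000 * 1.00000000 = 109.00000000
K * exp(-rT) = 127.4500 * 0.94743211 = 120.75022197
C = P + S*exp(-qT) - K*exp(-rT)
C = 38.0743 + 109.00000000 - 120.75022197 = 26.3241

Answer: Call price = 26.3241


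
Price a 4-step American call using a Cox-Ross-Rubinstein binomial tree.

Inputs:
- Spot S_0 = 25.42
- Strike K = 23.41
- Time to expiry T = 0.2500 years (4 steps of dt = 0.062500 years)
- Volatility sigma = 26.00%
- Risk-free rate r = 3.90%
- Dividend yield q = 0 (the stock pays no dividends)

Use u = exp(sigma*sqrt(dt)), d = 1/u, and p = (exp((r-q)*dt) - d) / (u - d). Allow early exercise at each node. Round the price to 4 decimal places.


Answer: Price = V(0,0) = 2.7351

Derivation:
dt = T/N = 0.062500
u = exp(sigma*sqrt(dt)) = 1.067159; d = 1/u = 0.937067
p = (exp((r-q)*dt) - d) / (u - d) = 0.502515
Discount per step: exp(-r*dt) = 0.997565
Stock lattice S(k, i) with i counting down-moves:
  k=0: S(0,0) = 25.4200
  k=1: S(1,0) = 27.1272; S(1,1) = 23.8203
  k=2: S(2,0) = 28.9490; S(2,1) = 25.4200; S(2,2) = 22.3212
  k=3: S(3,0) = 30.8932; S(3,1) = 27.1272; S(3,2) = 23.8203; S(3,3) = 20.9165
  k=4: S(4,0) = 32.9680; S(4,1) = 28.9490; S(4,2) = 25.4200; S(4,3) = 22.3212; S(4,4) = 19.6001
Terminal payoffs V(N, i) = max(S_T - K, 0):
  V(4,0) = 9.557963; V(4,1) = 5.539018; V(4,2) = 2.010000; V(4,3) = 0.000000; V(4,4) = 0.000000
Backward induction: V(k, i) = exp(-r*dt) * [p * V(k+1, i) + (1-p) * V(k+1, i+1)]; then take max(V_cont, immediate exercise) for American.
  V(3,0) = exp(-r*dt) * [p*9.557963 + (1-p)*5.539018] = 7.540198; exercise = 7.483205; V(3,0) = max -> 7.540198
  V(3,1) = exp(-r*dt) * [p*5.539018 + (1-p)*2.010000] = 3.774175; exercise = 3.717182; V(3,1) = max -> 3.774175
  V(3,2) = exp(-r*dt) * [p*2.010000 + (1-p)*0.000000] = 1.007597; exercise = 0.410255; V(3,2) = max -> 1.007597
  V(3,3) = exp(-r*dt) * [p*0.000000 + (1-p)*0.000000] = 0.000000; exercise = 0.000000; V(3,3) = max -> 0.000000
  V(2,0) = exp(-r*dt) * [p*7.540198 + (1-p)*3.774175] = 5.652864; exercise = 5.539018; V(2,0) = max -> 5.652864
  V(2,1) = exp(-r*dt) * [p*3.774175 + (1-p)*1.007597] = 2.392007; exercise = 2.010000; V(2,1) = max -> 2.392007
  V(2,2) = exp(-r*dt) * [p*1.007597 + (1-p)*0.000000] = 0.505100; exercise = 0.000000; V(2,2) = max -> 0.505100
  V(1,0) = exp(-r*dt) * [p*5.652864 + (1-p)*2.392007] = 4.020825; exercise = 3.717182; V(1,0) = max -> 4.020825
  V(1,1) = exp(-r*dt) * [p*2.392007 + (1-p)*0.505100] = 1.449762; exercise = 0.410255; V(1,1) = max -> 1.449762
  V(0,0) = exp(-r*dt) * [p*4.020825 + (1-p)*1.449762] = 2.735086; exercise = 2.010000; V(0,0) = max -> 2.735086


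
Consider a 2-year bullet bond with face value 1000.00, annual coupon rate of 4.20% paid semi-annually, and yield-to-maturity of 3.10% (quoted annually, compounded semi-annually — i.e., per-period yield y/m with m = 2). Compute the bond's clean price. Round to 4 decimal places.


Coupon per period c = face * coupon_rate / m = 21.000000
Periods per year m = 2; per-period yield y/m = 0.015500
Number of cashflows N = 4
Cashflows (t years, CF_t, discount factor 1/(1+y/m)^(m*t), PV):
  t = 0.5000: CF_t = 21.000000, DF = 0.984737, PV = 20.679468
  t = 1.0000: CF_t = 21.000000, DF = 0.969706, PV = 20.363829
  t = 1.5000: CF_t = 21.000000, DF = 0.954905, PV = 20.053007
  t = 2.0000: CF_t = 1021.000000, DF = 0.940330, PV = 960.076924
Price P = sum_t PV_t = 1021.173228

Answer: Price = 1021.1732


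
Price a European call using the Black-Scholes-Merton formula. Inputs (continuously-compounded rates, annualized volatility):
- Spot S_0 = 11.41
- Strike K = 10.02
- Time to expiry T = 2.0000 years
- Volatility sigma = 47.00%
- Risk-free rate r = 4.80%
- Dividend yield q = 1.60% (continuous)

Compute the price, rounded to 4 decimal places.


Answer: Price = 3.7040

Derivation:
d1 = (ln(S/K) + (r - q + 0.5*sigma^2) * T) / (sigma * sqrt(T)) = 0.62406998
d2 = d1 - sigma * sqrt(T) = -0.04061039
exp(-rT) = 0.90846402; exp(-qT) = 0.96850658
C = S_0 * exp(-qT) * N(d1) - K * exp(-rT) * N(d2)
N(d1) = 0.73370919; N(d2) = 0.48380325
C = 11.4100 * 0.96850658 * 0.73370919 - 10.0200 * 0.90846402 * 0.48380325 = 3.7040


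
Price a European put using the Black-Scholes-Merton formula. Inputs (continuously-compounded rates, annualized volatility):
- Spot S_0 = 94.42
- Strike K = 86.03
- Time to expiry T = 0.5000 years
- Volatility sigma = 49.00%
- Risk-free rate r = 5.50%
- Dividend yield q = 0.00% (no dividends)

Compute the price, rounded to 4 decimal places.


d1 = (ln(S/K) + (r - q + 0.5*sigma^2) * T) / (sigma * sqrt(T)) = 0.52118631
d2 = d1 - sigma * sqrt(T) = 0.17470398
exp(-rT) = 0.97287468; exp(-qT) = 1.00000000
P = K * exp(-rT) * N(-d2) - S_0 * exp(-qT) * N(-d1)
N(-d1) = 0.30111850; N(-d2) = 0.43065612
P = 86.0300 * 0.97287468 * 0.43065612 - 94.4200 * 1.00000000 * 0.30111850 = 7.6128

Answer: Price = 7.6128


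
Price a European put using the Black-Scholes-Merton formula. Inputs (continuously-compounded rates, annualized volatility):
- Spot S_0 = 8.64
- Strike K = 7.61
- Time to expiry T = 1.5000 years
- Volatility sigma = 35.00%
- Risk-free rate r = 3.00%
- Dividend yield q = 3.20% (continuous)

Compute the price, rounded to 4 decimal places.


d1 = (ln(S/K) + (r - q + 0.5*sigma^2) * T) / (sigma * sqrt(T)) = 0.50346208
d2 = d1 - sigma * sqrt(T) = 0.07480138
exp(-rT) = 0.95599748; exp(-qT) = 0.95313379
P = K * exp(-rT) * N(-d2) - S_0 * exp(-qT) * N(-d1)
N(-d1) = 0.30731972; N(-d2) = 0.47018637
P = 7.6100 * 0.95599748 * 0.47018637 - 8.6400 * 0.95313379 * 0.30731972 = 0.8899

Answer: Price = 0.8899


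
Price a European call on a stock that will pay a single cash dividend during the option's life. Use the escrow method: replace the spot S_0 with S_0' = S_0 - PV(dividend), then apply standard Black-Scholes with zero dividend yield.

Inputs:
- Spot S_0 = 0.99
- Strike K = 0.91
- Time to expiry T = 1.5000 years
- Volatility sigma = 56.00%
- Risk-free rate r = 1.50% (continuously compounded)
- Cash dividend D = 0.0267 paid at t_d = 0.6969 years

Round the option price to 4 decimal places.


PV(D) = D * exp(-r * t_d) = 0.0267 * 0.98960095 = 0.02642235
S_0' = S_0 - PV(D) = 0.9900 - 0.02642235 = 0.96357765
d1 = (ln(S_0'/K) + (r + sigma^2/2)*T) / (sigma*sqrt(T)) = 0.45914589
d2 = d1 - sigma*sqrt(T) = -0.22671124
exp(-rT) = 0.97775124
N(d1) = 0.67693530; N(d2) = 0.41032414
C = S_0' * N(d1) - K * exp(-rT) * N(d2) = 0.96357765 * 0.67693530 - 0.9100 * 0.97775124 * 0.41032414 = 0.2872

Answer: Price = 0.2872


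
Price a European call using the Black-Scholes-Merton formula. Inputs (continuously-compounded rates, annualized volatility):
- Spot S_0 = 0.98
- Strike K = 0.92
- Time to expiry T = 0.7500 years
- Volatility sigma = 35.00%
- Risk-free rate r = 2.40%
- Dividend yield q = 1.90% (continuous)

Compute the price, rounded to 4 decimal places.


Answer: Price = 0.1466

Derivation:
d1 = (ln(S/K) + (r - q + 0.5*sigma^2) * T) / (sigma * sqrt(T)) = 0.37236256
d2 = d1 - sigma * sqrt(T) = 0.06925367
exp(-rT) = 0.98216103; exp(-qT) = 0.98585105
C = S_0 * exp(-qT) * N(d1) - K * exp(-rT) * N(d2)
N(d1) = 0.64518854; N(d2) = 0.52760615
C = 0.9800 * 0.98585105 * 0.64518854 - 0.9200 * 0.98216103 * 0.52760615 = 0.1466


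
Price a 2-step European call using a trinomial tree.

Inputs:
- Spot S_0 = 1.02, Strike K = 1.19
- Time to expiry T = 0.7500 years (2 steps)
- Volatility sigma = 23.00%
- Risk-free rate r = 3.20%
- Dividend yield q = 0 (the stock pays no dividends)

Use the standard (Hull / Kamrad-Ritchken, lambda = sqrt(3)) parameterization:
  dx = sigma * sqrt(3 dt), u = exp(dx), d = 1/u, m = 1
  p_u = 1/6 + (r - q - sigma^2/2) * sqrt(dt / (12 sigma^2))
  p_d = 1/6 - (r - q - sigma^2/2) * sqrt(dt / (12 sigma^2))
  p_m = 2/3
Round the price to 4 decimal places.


dt = T/N = 0.375000; dx = sigma*sqrt(3*dt) = 0.243952
u = exp(dx) = 1.276283; d = 1/u = 0.783525
p_u = 0.170932, p_m = 0.666667, p_d = 0.162401
Discount per step: exp(-r*dt) = 0.988072
Stock lattice S(k, j) with j the centered position index:
  k=0: S(0,+0) = 1.0200
  k=1: S(1,-1) = 0.7992; S(1,+0) = 1.0200; S(1,+1) = 1.3018
  k=2: S(2,-2) = 0.6262; S(2,-1) = 0.7992; S(2,+0) = 1.0200; S(2,+1) = 1.3018; S(2,+2) = 1.6615
Terminal payoffs V(N, j) = max(S_T - K, 0):
  V(2,-2) = 0.000000; V(2,-1) = 0.000000; V(2,+0) = 0.000000; V(2,+1) = 0.111809; V(2,+2) = 0.471476
Backward induction: V(k, j) = exp(-r*dt) * [p_u * V(k+1, j+1) + p_m * V(k+1, j) + p_d * V(k+1, j-1)]
  V(1,-1) = exp(-r*dt) * [p_u*0.000000 + p_m*0.000000 + p_d*0.000000] = 0.000000
  V(1,+0) = exp(-r*dt) * [p_u*0.111809 + p_m*0.000000 + p_d*0.000000] = 0.018884
  V(1,+1) = exp(-r*dt) * [p_u*0.471476 + p_m*0.111809 + p_d*0.000000] = 0.153279
  V(0,+0) = exp(-r*dt) * [p_u*0.153279 + p_m*0.018884 + p_d*0.000000] = 0.038327

Answer: Price = V(0,0) = 0.0383


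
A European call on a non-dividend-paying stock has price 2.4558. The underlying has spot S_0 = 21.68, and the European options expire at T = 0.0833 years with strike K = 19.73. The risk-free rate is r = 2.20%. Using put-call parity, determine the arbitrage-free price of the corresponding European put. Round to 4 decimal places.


Put-call parity: C - P = S_0 * exp(-qT) - K * exp(-rT).
S_0 * exp(-qT) = 21.6800 * 1.00000000 = 21.68000000
K * exp(-rT) = 19.7300 * 0.99816908 = 19.69387591
P = C - S*exp(-qT) + K*exp(-rT)
P = 2.4558 - 21.68000000 + 19.69387591 = 0.4697

Answer: Put price = 0.4697


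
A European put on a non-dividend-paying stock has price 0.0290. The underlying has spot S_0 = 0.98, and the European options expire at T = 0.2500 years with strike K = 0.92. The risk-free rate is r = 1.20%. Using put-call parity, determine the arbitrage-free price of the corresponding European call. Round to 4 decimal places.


Answer: Call price = 0.0918

Derivation:
Put-call parity: C - P = S_0 * exp(-qT) - K * exp(-rT).
S_0 * exp(-qT) = 0.9800 * 1.00000000 = 0.98000000
K * exp(-rT) = 0.9200 * 0.99700450 = 0.91724414
C = P + S*exp(-qT) - K*exp(-rT)
C = 0.0290 + 0.98000000 - 0.91724414 = 0.0918


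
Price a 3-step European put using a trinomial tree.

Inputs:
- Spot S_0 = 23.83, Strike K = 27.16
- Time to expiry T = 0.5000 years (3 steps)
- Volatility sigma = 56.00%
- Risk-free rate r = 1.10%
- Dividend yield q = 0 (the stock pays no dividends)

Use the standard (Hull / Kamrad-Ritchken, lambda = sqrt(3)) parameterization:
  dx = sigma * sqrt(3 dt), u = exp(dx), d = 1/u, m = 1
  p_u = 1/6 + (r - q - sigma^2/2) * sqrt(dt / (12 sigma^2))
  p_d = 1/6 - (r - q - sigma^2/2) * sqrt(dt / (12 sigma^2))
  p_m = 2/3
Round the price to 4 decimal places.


Answer: Price = V(0,0) = 5.8429

Derivation:
dt = T/N = 0.166667; dx = sigma*sqrt(3*dt) = 0.395980
u = exp(dx) = 1.485839; d = 1/u = 0.673020
p_u = 0.135983, p_m = 0.666667, p_d = 0.197350
Discount per step: exp(-r*dt) = 0.998168
Stock lattice S(k, j) with j the centered position index:
  k=0: S(0,+0) = 23.8300
  k=1: S(1,-1) = 16.0381; S(1,+0) = 23.8300; S(1,+1) = 35.4076
  k=2: S(2,-2) = 10.7939; S(2,-1) = 16.0381; S(2,+0) = 23.8300; S(2,+1) = 35.4076; S(2,+2) = 52.6099
  k=3: S(3,-3) = 7.2645; S(3,-2) = 10.7939; S(3,-1) = 16.0381; S(3,+0) = 23.8300; S(3,+1) = 35.4076; S(3,+2) = 52.6099; S(3,+3) = 78.1699
Terminal payoffs V(N, j) = max(K - S_T, 0):
  V(3,-3) = 19.895453; V(3,-2) = 16.366051; V(3,-1) = 11.121926; V(3,+0) = 3.330000; V(3,+1) = 0.000000; V(3,+2) = 0.000000; V(3,+3) = 0.000000
Backward induction: V(k, j) = exp(-r*dt) * [p_u * V(k+1, j+1) + p_m * V(k+1, j) + p_d * V(k+1, j-1)]
  V(2,-2) = exp(-r*dt) * [p_u*11.121926 + p_m*16.366051 + p_d*19.895453] = 16.319519
  V(2,-1) = exp(-r*dt) * [p_u*3.330000 + p_m*11.121926 + p_d*16.366051] = 11.076957
  V(2,+0) = exp(-r*dt) * [p_u*0.000000 + p_m*3.330000 + p_d*11.121926] = 4.406826
  V(2,+1) = exp(-r*dt) * [p_u*0.000000 + p_m*0.000000 + p_d*3.330000] = 0.655972
  V(2,+2) = exp(-r*dt) * [p_u*0.000000 + p_m*0.000000 + p_d*0.000000] = 0.000000
  V(1,-1) = exp(-r*dt) * [p_u*4.406826 + p_m*11.076957 + p_d*16.319519] = 11.184027
  V(1,+0) = exp(-r*dt) * [p_u*0.655972 + p_m*4.406826 + p_d*11.076957] = 5.203575
  V(1,+1) = exp(-r*dt) * [p_u*0.000000 + p_m*0.655972 + p_d*4.406826] = 1.304608
  V(0,+0) = exp(-r*dt) * [p_u*1.304608 + p_m*5.203575 + p_d*11.184027] = 5.842901


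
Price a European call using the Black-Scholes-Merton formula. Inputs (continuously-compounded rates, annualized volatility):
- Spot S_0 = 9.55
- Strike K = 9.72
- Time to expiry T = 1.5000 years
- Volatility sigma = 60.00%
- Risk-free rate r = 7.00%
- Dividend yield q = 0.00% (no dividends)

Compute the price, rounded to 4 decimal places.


Answer: Price = 3.0405

Derivation:
d1 = (ln(S/K) + (r - q + 0.5*sigma^2) * T) / (sigma * sqrt(T)) = 0.48629929
d2 = d1 - sigma * sqrt(T) = -0.24854763
exp(-rT) = 0.90032452; exp(-qT) = 1.00000000
C = S_0 * exp(-qT) * N(d1) - K * exp(-rT) * N(d2)
N(d1) = 0.68662251; N(d2) = 0.40185536
C = 9.5500 * 1.00000000 * 0.68662251 - 9.7200 * 0.90032452 * 0.40185536 = 3.0405


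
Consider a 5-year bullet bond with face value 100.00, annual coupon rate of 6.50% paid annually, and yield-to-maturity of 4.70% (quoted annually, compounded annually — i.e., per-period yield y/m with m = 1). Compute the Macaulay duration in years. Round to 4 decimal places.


Coupon per period c = face * coupon_rate / m = 6.500000
Periods per year m = 1; per-period yield y/m = 0.047000
Number of cashflows N = 5
Cashflows (t years, CF_t, discount factor 1/(1+y/m)^(m*t), PV):
  t = 1.0000: CF_t = 6.500000, DF = 0.955110, PV = 6.208214
  t = 2.0000: CF_t = 6.500000, DF = 0.912235, PV = 5.929526
  t = 3.0000: CF_t = 6.500000, DF = 0.871284, PV = 5.663349
  t = 4.0000: CF_t = 6.500000, DF = 0.832172, PV = 5.409120
  t = 5.0000: CF_t = 106.500000, DF = 0.794816, PV = 84.647902
Price P = sum_t PV_t = 107.858111
Macaulay numerator sum_t t * PV_t:
  t * PV_t at t = 1.0000: 6.208214
  t * PV_t at t = 2.0000: 11.859052
  t * PV_t at t = 3.0000: 16.990046
  t * PV_t at t = 4.0000: 21.636481
  t * PV_t at t = 5.0000: 423.239511
Macaulay duration D = (sum_t t * PV_t) / P = 479.933304 / 107.858111 = 4.449673

Answer: Macaulay duration = 4.4497 years


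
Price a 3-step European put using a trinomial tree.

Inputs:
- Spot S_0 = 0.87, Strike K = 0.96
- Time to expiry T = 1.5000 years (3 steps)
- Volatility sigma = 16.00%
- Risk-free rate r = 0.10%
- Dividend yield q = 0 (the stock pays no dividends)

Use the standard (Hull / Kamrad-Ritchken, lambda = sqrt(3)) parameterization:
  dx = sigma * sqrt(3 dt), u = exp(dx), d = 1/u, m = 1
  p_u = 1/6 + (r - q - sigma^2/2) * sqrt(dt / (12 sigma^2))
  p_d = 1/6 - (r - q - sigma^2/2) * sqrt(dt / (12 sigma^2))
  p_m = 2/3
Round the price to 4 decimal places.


dt = T/N = 0.500000; dx = sigma*sqrt(3*dt) = 0.195959
u = exp(dx) = 1.216477; d = 1/u = 0.822046
p_u = 0.151613, p_m = 0.666667, p_d = 0.181721
Discount per step: exp(-r*dt) = 0.999500
Stock lattice S(k, j) with j the centered position index:
  k=0: S(0,+0) = 0.8700
  k=1: S(1,-1) = 0.7152; S(1,+0) = 0.8700; S(1,+1) = 1.0583
  k=2: S(2,-2) = 0.5879; S(2,-1) = 0.7152; S(2,+0) = 0.8700; S(2,+1) = 1.0583; S(2,+2) = 1.2874
  k=3: S(3,-3) = 0.4833; S(3,-2) = 0.5879; S(3,-1) = 0.7152; S(3,+0) = 0.8700; S(3,+1) = 1.0583; S(3,+2) = 1.2874; S(3,+3) = 1.5661
Terminal payoffs V(N, j) = max(K - S_T, 0):
  V(3,-3) = 0.476711; V(3,-2) = 0.372089; V(3,-1) = 0.244820; V(3,+0) = 0.090000; V(3,+1) = 0.000000; V(3,+2) = 0.000000; V(3,+3) = 0.000000
Backward induction: V(k, j) = exp(-r*dt) * [p_u * V(k+1, j+1) + p_m * V(k+1, j) + p_d * V(k+1, j-1)]
  V(2,-2) = exp(-r*dt) * [p_u*0.244820 + p_m*0.372089 + p_d*0.476711] = 0.371620
  V(2,-1) = exp(-r*dt) * [p_u*0.090000 + p_m*0.244820 + p_d*0.372089] = 0.244353
  V(2,+0) = exp(-r*dt) * [p_u*0.000000 + p_m*0.090000 + p_d*0.244820] = 0.104437
  V(2,+1) = exp(-r*dt) * [p_u*0.000000 + p_m*0.000000 + p_d*0.090000] = 0.016347
  V(2,+2) = exp(-r*dt) * [p_u*0.000000 + p_m*0.000000 + p_d*0.000000] = 0.000000
  V(1,-1) = exp(-r*dt) * [p_u*0.104437 + p_m*0.244353 + p_d*0.371620] = 0.246144
  V(1,+0) = exp(-r*dt) * [p_u*0.016347 + p_m*0.104437 + p_d*0.244353] = 0.116449
  V(1,+1) = exp(-r*dt) * [p_u*0.000000 + p_m*0.016347 + p_d*0.104437] = 0.029861
  V(0,+0) = exp(-r*dt) * [p_u*0.029861 + p_m*0.116449 + p_d*0.246144] = 0.126826

Answer: Price = V(0,0) = 0.1268


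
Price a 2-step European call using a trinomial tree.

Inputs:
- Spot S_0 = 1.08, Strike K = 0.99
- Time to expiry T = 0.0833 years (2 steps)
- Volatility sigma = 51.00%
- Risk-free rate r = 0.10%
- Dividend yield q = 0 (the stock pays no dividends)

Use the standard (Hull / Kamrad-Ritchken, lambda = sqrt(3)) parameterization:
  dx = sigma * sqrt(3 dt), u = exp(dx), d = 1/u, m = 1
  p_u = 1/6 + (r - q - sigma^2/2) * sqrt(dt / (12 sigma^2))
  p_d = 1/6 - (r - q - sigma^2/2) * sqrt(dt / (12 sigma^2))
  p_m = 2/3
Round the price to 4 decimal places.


dt = T/N = 0.041650; dx = sigma*sqrt(3*dt) = 0.180276
u = exp(dx) = 1.197548; d = 1/u = 0.835040
p_u = 0.151759, p_m = 0.666667, p_d = 0.181574
Discount per step: exp(-r*dt) = 0.999958
Stock lattice S(k, j) with j the centered position index:
  k=0: S(0,+0) = 1.0800
  k=1: S(1,-1) = 0.9018; S(1,+0) = 1.0800; S(1,+1) = 1.2934
  k=2: S(2,-2) = 0.7531; S(2,-1) = 0.9018; S(2,+0) = 1.0800; S(2,+1) = 1.2934; S(2,+2) = 1.5489
Terminal payoffs V(N, j) = max(S_T - K, 0):
  V(2,-2) = 0.000000; V(2,-1) = 0.000000; V(2,+0) = 0.090000; V(2,+1) = 0.303352; V(2,+2) = 0.558851
Backward induction: V(k, j) = exp(-r*dt) * [p_u * V(k+1, j+1) + p_m * V(k+1, j) + p_d * V(k+1, j-1)]
  V(1,-1) = exp(-r*dt) * [p_u*0.090000 + p_m*0.000000 + p_d*0.000000] = 0.013658
  V(1,+0) = exp(-r*dt) * [p_u*0.303352 + p_m*0.090000 + p_d*0.000000] = 0.106032
  V(1,+1) = exp(-r*dt) * [p_u*0.558851 + p_m*0.303352 + p_d*0.090000] = 0.303374
  V(0,+0) = exp(-r*dt) * [p_u*0.303374 + p_m*0.106032 + p_d*0.013658] = 0.119203

Answer: Price = V(0,0) = 0.1192


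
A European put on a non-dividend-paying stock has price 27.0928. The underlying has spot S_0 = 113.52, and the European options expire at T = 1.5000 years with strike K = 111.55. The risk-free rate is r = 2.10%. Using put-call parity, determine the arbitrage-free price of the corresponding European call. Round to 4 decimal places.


Put-call parity: C - P = S_0 * exp(-qT) - K * exp(-rT).
S_0 * exp(-qT) = 113.5200 * 1.00000000 = 113.52000000
K * exp(-rT) = 111.5500 * 0.96899096 = 108.09094119
C = P + S*exp(-qT) - K*exp(-rT)
C = 27.0928 + 113.52000000 - 108.09094119 = 32.5219

Answer: Call price = 32.5219


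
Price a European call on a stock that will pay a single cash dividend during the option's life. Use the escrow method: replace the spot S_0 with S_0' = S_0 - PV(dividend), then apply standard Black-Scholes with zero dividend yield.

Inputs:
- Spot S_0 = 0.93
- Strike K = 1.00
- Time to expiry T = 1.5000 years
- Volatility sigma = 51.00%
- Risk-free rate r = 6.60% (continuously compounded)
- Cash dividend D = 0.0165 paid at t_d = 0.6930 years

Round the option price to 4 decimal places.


PV(D) = D * exp(-r * t_d) = 0.0165 * 0.95529222 = 0.01576232
S_0' = S_0 - PV(D) = 0.9300 - 0.01576232 = 0.91423768
d1 = (ln(S_0'/K) + (r + sigma^2/2)*T) / (sigma*sqrt(T)) = 0.32725551
d2 = d1 - sigma*sqrt(T) = -0.29736437
exp(-rT) = 0.90574271
N(d1) = 0.62826268; N(d2) = 0.38309417
C = S_0' * N(d1) - K * exp(-rT) * N(d2) = 0.91423768 * 0.62826268 - 1.0000 * 0.90574271 * 0.38309417 = 0.2274

Answer: Price = 0.2274


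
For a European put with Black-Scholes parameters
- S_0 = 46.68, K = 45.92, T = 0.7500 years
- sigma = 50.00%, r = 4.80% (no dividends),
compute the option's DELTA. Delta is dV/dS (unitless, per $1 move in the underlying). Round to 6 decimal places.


d1 = 0.3375537363; d2 = -0.0954589656
phi(d1) = 0.3768493417; exp(-qT) = 1.0000000000; exp(-rT) = 0.9646402935
N(-d1) = 0.3678497554
Delta = -exp(-qT) * N(-d1) = -1.0000000000 * 0.3678497554 = -0.367850

Answer: Delta = -0.367850


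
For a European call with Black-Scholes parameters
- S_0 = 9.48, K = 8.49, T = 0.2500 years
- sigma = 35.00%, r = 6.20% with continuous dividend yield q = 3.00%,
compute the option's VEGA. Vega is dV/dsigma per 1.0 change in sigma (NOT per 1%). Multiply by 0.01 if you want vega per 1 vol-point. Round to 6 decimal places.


Answer: Vega = 1.402355

Derivation:
d1 = 0.7634732340; d2 = 0.5884732340
phi(d1) = 0.2980827273; exp(-qT) = 0.9925280548; exp(-rT) = 0.9846195068
Vega = S * exp(-qT) * phi(d1) * sqrt(T) = 9.4800 * 0.9925280548 * 0.2980827273 * 0.5000000000 = 1.402355


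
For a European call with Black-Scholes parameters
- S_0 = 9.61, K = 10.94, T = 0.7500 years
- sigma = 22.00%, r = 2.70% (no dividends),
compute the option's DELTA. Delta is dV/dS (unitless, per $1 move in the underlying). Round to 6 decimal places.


Answer: Delta = 0.316044

Derivation:
d1 = -0.4787890937; d2 = -0.6693146826
phi(d1) = 0.3557389757; exp(-qT) = 1.0000000000; exp(-rT) = 0.9799536543
N(d1) = 0.3160443381
Delta = exp(-qT) * N(d1) = 1.0000000000 * 0.3160443381 = 0.316044


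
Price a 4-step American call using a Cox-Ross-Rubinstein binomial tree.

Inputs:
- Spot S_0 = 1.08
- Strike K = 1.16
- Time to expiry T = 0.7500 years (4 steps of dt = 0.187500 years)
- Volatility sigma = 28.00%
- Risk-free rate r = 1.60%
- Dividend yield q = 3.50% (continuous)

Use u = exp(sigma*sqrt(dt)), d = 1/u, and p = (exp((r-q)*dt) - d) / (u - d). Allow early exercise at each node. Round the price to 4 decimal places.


Answer: Price = V(0,0) = 0.0697

Derivation:
dt = T/N = 0.187500
u = exp(sigma*sqrt(dt)) = 1.128900; d = 1/u = 0.885818
p = (exp((r-q)*dt) - d) / (u - d) = 0.455097
Discount per step: exp(-r*dt) = 0.997004
Stock lattice S(k, i) with i counting down-moves:
  k=0: S(0,0) = 1.0800
  k=1: S(1,0) = 1.2192; S(1,1) = 0.9567
  k=2: S(2,0) = 1.3764; S(2,1) = 1.0800; S(2,2) = 0.8474
  k=3: S(3,0) = 1.5538; S(3,1) = 1.2192; S(3,2) = 0.9567; S(3,3) = 0.7507
  k=4: S(4,0) = 1.7541; S(4,1) = 1.3764; S(4,2) = 1.0800; S(4,3) = 0.8474; S(4,4) = 0.6650
Terminal payoffs V(N, i) = max(S_T - K, 0):
  V(4,0) = 0.594064; V(4,1) = 0.216368; V(4,2) = 0.000000; V(4,3) = 0.000000; V(4,4) = 0.000000
Backward induction: V(k, i) = exp(-r*dt) * [p * V(k+1, i) + (1-p) * V(k+1, i+1)]; then take max(V_cont, immediate exercise) for American.
  V(3,0) = exp(-r*dt) * [p*0.594064 + (1-p)*0.216368] = 0.387093; exercise = 0.393782; V(3,0) = max -> 0.393782
  V(3,1) = exp(-r*dt) * [p*0.216368 + (1-p)*0.000000] = 0.098173; exercise = 0.059212; V(3,1) = max -> 0.098173
  V(3,2) = exp(-r*dt) * [p*0.000000 + (1-p)*0.000000] = 0.000000; exercise = 0.000000; V(3,2) = max -> 0.000000
  V(3,3) = exp(-r*dt) * [p*0.000000 + (1-p)*0.000000] = 0.000000; exercise = 0.000000; V(3,3) = max -> 0.000000
  V(2,0) = exp(-r*dt) * [p*0.393782 + (1-p)*0.098173] = 0.232007; exercise = 0.216368; V(2,0) = max -> 0.232007
  V(2,1) = exp(-r*dt) * [p*0.098173 + (1-p)*0.000000] = 0.044545; exercise = 0.000000; V(2,1) = max -> 0.044545
  V(2,2) = exp(-r*dt) * [p*0.000000 + (1-p)*0.000000] = 0.000000; exercise = 0.000000; V(2,2) = max -> 0.000000
  V(1,0) = exp(-r*dt) * [p*0.232007 + (1-p)*0.044545] = 0.129469; exercise = 0.059212; V(1,0) = max -> 0.129469
  V(1,1) = exp(-r*dt) * [p*0.044545 + (1-p)*0.000000] = 0.020211; exercise = 0.000000; V(1,1) = max -> 0.020211
  V(0,0) = exp(-r*dt) * [p*0.129469 + (1-p)*0.020211] = 0.069725; exercise = 0.000000; V(0,0) = max -> 0.069725


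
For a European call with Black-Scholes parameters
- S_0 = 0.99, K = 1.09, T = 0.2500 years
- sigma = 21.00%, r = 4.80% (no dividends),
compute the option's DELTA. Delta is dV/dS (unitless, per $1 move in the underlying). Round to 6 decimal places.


Answer: Delta = 0.226726

Derivation:
d1 = -0.7496717342; d2 = -0.8546717342
phi(d1) = 0.3012115649; exp(-qT) = 1.0000000000; exp(-rT) = 0.9880717129
N(d1) = 0.2267262177
Delta = exp(-qT) * N(d1) = 1.0000000000 * 0.2267262177 = 0.226726


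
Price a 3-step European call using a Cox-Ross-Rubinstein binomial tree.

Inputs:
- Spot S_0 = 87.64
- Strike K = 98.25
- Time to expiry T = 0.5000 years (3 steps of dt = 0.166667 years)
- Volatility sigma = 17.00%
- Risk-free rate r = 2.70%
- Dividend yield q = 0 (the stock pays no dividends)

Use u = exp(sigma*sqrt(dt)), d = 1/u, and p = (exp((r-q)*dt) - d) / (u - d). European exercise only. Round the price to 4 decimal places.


dt = T/N = 0.166667
u = exp(sigma*sqrt(dt)) = 1.071867; d = 1/u = 0.932951
p = (exp((r-q)*dt) - d) / (u - d) = 0.515123
Discount per step: exp(-r*dt) = 0.995510
Stock lattice S(k, i) with i counting down-moves:
  k=0: S(0,0) = 87.6400
  k=1: S(1,0) = 93.9384; S(1,1) = 81.7639
  k=2: S(2,0) = 100.6895; S(2,1) = 87.6400; S(2,2) = 76.2817
  k=3: S(3,0) = 107.9258; S(3,1) = 93.9384; S(3,2) = 81.7639; S(3,3) = 71.1671
Terminal payoffs V(N, i) = max(S_T - K, 0):
  V(3,0) = 9.675820; V(3,1) = 0.000000; V(3,2) = 0.000000; V(3,3) = 0.000000
Backward induction: V(k, i) = exp(-r*dt) * [p * V(k+1, i) + (1-p) * V(k+1, i+1)].
  V(2,0) = exp(-r*dt) * [p*9.675820 + (1-p)*0.000000] = 4.961860
  V(2,1) = exp(-r*dt) * [p*0.000000 + (1-p)*0.000000] = 0.000000
  V(2,2) = exp(-r*dt) * [p*0.000000 + (1-p)*0.000000] = 0.000000
  V(1,0) = exp(-r*dt) * [p*4.961860 + (1-p)*0.000000] = 2.544493
  V(1,1) = exp(-r*dt) * [p*0.000000 + (1-p)*0.000000] = 0.000000
  V(0,0) = exp(-r*dt) * [p*2.544493 + (1-p)*0.000000] = 1.304842

Answer: Price = V(0,0) = 1.3048
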